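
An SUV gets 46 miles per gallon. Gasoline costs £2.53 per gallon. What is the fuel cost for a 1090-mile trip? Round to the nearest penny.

Fuel = 1090 mi / 46 mpg = 23.7 gal
Cost = 23.7 gal × £2.53/gal = £59.95

£59.95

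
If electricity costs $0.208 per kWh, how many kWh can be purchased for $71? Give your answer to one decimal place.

$71 / $0.208 per kWh = 341.3 kWh

341.3 kWh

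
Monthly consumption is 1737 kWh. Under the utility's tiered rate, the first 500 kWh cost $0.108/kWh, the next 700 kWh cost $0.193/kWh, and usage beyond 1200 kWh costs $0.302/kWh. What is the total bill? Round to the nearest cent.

First 500 kWh × $0.108 = $54.00
Next 700 kWh × $0.193 = $135.10
Remaining 537 kWh × $0.302 = $162.17
Total = $351.27

$351.27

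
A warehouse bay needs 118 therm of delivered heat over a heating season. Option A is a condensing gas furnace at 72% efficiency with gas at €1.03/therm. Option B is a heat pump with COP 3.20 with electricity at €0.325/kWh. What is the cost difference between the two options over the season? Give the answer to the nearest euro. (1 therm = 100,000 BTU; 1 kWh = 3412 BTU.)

€182

Heat load = 118 therm × 100,000 = 11,800,000 BTU
Gas: input = 11,800,000 / 0.72 = 16,388,889 BTU = 163.9 therm → 163.9 × €1.03 = €168.81
Heat pump: 11,800,000 BTU / 3412 = 3,458 kWh heat; / 3.20 = 1,081 kWh in → × €0.325 = €351.24
Difference = |€168.81 − €351.24| = €182.44 ≈ €182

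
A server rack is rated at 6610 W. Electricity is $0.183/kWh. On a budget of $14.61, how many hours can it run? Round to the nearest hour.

Energy budget = $14.61 / $0.183 per kWh = 79.84 kWh = 79,836 Wh
Runtime = 79,836 Wh / 6610 W = 12.08 h

12 h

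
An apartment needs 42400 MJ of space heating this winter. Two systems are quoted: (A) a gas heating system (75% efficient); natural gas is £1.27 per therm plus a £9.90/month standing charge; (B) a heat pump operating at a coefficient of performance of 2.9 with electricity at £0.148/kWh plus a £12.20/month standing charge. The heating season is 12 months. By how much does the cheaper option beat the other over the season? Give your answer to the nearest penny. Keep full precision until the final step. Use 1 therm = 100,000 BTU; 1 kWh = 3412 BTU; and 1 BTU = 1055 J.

£51.81

Heat load = 42400 MJ = 42,400,000,000 J / 1055 = 40,189,573 BTU
Gas: input = 40,189,573 / 0.75 = 53,586,098 BTU = 535.9 therm → 535.9 × £1.27 = £680.54; + 12 × £9.90 standing = £799.34
Heat pump: 40,189,573 BTU / 3412 = 11,780 kWh heat; / 2.9 = 4,062 kWh in → × £0.148 = £601.13; + 12 × £12.20 standing = £747.53
Difference = |£799.34 − £747.53| = £51.81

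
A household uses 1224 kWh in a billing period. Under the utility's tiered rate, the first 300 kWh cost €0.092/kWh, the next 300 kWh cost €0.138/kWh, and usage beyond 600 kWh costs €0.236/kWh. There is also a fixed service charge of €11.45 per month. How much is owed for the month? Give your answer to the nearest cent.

€227.71

First 300 kWh × €0.092 = €27.60
Next 300 kWh × €0.138 = €41.40
Remaining 624 kWh × €0.236 = €147.26
Energy charge = €216.26; + service €11.45 = €227.71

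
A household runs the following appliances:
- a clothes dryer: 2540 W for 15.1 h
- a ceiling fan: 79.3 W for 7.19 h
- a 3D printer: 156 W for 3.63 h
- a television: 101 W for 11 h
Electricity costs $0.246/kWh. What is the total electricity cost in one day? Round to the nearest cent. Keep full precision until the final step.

$9.99

clothes dryer: 2540 W × 15.1 h = 38,354 Wh = 38.35 kWh
ceiling fan: 79.3 W × 7.19 h = 570 Wh = 0.5702 kWh
3D printer: 156 W × 3.63 h = 566 Wh = 0.5663 kWh
television: 101 W × 11 h = 1,111 Wh = 1.111 kWh
Total energy = 38.35 + 0.5702 + 0.5663 + 1.111 = 40.6 kWh
Cost = 40.6 kWh × $0.246 = $9.99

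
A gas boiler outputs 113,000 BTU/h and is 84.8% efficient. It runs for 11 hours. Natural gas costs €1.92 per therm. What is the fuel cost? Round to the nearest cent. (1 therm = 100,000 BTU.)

€28.14

Heat delivered = 113,000 BTU/h × 11 h = 1,243,000 BTU
Gas input = 1,243,000 / 0.848 = 1,465,802 BTU
= 1,465,802 / 100,000 = 14.66 therm
Cost = 14.66 × €1.92/therm = €28.14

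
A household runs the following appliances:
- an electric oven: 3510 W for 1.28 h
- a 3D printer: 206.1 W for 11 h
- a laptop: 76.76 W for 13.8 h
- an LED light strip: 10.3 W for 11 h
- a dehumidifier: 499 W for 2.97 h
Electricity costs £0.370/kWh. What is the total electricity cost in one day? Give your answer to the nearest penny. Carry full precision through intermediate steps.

£3.48

electric oven: 3510 W × 1.28 h = 4,493 Wh = 4.493 kWh
3D printer: 206.1 W × 11 h = 2,267 Wh = 2.267 kWh
laptop: 76.76 W × 13.8 h = 1,059 Wh = 1.059 kWh
LED light strip: 10.3 W × 11 h = 113 Wh = 0.1133 kWh
dehumidifier: 499 W × 2.97 h = 1,482 Wh = 1.482 kWh
Total energy = 4.493 + 2.267 + 1.059 + 0.1133 + 1.482 = 9.415 kWh
Cost = 9.415 kWh × £0.370 = £3.48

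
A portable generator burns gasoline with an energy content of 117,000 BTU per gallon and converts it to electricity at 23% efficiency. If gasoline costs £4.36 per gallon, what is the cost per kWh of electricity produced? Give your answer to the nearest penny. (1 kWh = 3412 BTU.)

£0.55

Electrical output per gallon = 117,000 BTU × 0.23 / 3412 BTU/kWh = 7.887 kWh
Cost per kWh = £4.36 / 7.887 kWh = £0.553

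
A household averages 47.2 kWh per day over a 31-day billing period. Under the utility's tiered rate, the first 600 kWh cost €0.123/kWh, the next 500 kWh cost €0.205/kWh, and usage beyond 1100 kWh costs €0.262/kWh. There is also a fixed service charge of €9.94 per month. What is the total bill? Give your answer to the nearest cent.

€281.40

Usage = 47.2 kWh/day × 31 days = 1463.2 kWh
First 600 kWh × €0.123 = €73.80
Next 500 kWh × €0.205 = €102.50
Remaining 363.2 kWh × €0.262 = €95.16
Energy charge = €271.46; + service €9.94 = €281.40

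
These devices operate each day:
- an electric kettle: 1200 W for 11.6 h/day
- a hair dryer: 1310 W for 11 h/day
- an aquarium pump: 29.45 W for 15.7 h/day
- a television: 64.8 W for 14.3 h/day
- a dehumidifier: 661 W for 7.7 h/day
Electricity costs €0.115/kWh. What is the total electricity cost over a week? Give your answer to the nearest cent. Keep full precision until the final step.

€28.02

electric kettle: 1200 W × 11.6 h × 7 d = 97,440 Wh = 97.44 kWh
hair dryer: 1310 W × 11 h × 7 d = 100,870 Wh = 100.9 kWh
aquarium pump: 29.45 W × 15.7 h × 7 d = 3,237 Wh = 3.237 kWh
television: 64.8 W × 14.3 h × 7 d = 6,486 Wh = 6.486 kWh
dehumidifier: 661 W × 7.7 h × 7 d = 35,628 Wh = 35.63 kWh
Total energy = 97.44 + 100.9 + 3.237 + 6.486 + 35.63 = 243.7 kWh
Cost = 243.7 kWh × €0.115 = €28.02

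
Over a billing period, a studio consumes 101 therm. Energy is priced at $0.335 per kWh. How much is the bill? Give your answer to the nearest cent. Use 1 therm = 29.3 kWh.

$991.37

101 therm × (29.3 kWh/therm) = 2,959 kWh
Cost = 2,959 kWh × $0.335/kWh = $991.37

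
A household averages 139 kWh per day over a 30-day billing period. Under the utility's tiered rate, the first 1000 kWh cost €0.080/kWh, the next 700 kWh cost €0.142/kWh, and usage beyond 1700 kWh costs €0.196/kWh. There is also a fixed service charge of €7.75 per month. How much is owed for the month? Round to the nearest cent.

Usage = 139 kWh/day × 30 days = 4170 kWh
First 1000 kWh × €0.080 = €80.00
Next 700 kWh × €0.142 = €99.40
Remaining 2470 kWh × €0.196 = €484.12
Energy charge = €663.52; + service €7.75 = €671.27

€671.27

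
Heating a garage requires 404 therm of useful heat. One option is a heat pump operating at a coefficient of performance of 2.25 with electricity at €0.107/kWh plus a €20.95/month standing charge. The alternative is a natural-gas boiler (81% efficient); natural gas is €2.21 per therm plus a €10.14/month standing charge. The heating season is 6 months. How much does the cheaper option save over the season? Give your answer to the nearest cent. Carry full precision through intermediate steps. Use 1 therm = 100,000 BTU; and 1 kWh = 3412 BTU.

€474.33

Heat load = 404 therm × 100,000 = 40,400,000 BTU
Gas: input = 40,400,000 / 0.81 = 49,876,543 BTU = 498.8 therm → 498.8 × €2.21 = €1,102.27; + 6 × €10.14 standing = €1,163.11
Heat pump: 40,400,000 BTU / 3412 = 11,840 kWh heat; / 2.25 = 5,262 kWh in → × €0.107 = €563.08; + 6 × €20.95 standing = €688.78
Difference = |€1,163.11 − €688.78| = €474.33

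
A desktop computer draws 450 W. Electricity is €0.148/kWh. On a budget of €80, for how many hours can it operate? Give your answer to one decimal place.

1201.2 h

Energy budget = €80 / €0.148 per kWh = 540.5 kWh = 540,541 Wh
Runtime = 540,541 Wh / 450 W = 1,201 h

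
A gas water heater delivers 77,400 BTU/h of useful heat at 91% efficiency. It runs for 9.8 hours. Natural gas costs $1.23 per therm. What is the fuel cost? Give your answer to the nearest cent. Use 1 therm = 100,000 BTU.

$10.25

Heat delivered = 77,400 BTU/h × 9.8 h = 758,520 BTU
Gas input = 758,520 / 0.91 = 833,538 BTU
= 833,538 / 100,000 = 8.335 therm
Cost = 8.335 × $1.23/therm = $10.25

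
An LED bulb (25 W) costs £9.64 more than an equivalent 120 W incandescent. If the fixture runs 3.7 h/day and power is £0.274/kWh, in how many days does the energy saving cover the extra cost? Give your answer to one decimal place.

Power saved = 120 − 25 = 95 W
Daily energy saved = 95 W × 3.7 h = 351.5 Wh = 0.3515 kWh
Daily savings = 0.3515 × £0.274 = £0.0963
Payback = £9.64 / £0.0963 per day = 100.1 days

100.1 days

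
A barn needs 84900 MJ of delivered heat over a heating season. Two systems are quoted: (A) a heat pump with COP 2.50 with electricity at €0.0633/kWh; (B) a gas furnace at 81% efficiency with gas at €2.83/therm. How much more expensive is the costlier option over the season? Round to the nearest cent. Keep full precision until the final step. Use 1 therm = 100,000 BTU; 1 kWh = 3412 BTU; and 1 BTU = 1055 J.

Heat load = 84900 MJ = 84,900,000,000 J / 1055 = 80,473,934 BTU
Gas: input = 80,473,934 / 0.81 = 99,350,535 BTU = 993.5 therm → 993.5 × €2.83 = €2,811.62
Heat pump: 80,473,934 BTU / 3412 = 23,590 kWh heat; / 2.50 = 9,434 kWh in → × €0.0633 = €597.19
Difference = |€2,811.62 − €597.19| = €2,214.43

€2214.43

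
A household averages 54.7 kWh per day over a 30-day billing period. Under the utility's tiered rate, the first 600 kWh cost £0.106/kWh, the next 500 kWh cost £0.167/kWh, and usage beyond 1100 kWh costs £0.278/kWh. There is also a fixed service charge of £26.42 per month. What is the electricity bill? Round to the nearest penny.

£323.92

Usage = 54.7 kWh/day × 30 days = 1641 kWh
First 600 kWh × £0.106 = £63.60
Next 500 kWh × £0.167 = £83.50
Remaining 541 kWh × £0.278 = £150.40
Energy charge = £297.50; + service £26.42 = £323.92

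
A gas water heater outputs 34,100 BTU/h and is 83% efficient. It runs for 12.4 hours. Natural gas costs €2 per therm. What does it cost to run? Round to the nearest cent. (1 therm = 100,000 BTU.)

Heat delivered = 34,100 BTU/h × 12.4 h = 422,840 BTU
Gas input = 422,840 / 0.83 = 509,446 BTU
= 509,446 / 100,000 = 5.094 therm
Cost = 5.094 × €2/therm = €10.19

€10.19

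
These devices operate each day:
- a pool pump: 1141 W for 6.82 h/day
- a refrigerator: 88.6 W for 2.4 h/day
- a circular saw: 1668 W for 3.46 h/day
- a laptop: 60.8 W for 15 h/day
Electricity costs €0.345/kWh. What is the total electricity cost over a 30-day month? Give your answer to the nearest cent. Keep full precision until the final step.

€151.91

pool pump: 1141 W × 6.82 h × 30 d = 233,449 Wh = 233.4 kWh
refrigerator: 88.6 W × 2.4 h × 30 d = 6,379 Wh = 6.379 kWh
circular saw: 1668 W × 3.46 h × 30 d = 173,138 Wh = 173.1 kWh
laptop: 60.8 W × 15 h × 30 d = 27,360 Wh = 27.36 kWh
Total energy = 233.4 + 6.379 + 173.1 + 27.36 = 440.3 kWh
Cost = 440.3 kWh × €0.345 = €151.91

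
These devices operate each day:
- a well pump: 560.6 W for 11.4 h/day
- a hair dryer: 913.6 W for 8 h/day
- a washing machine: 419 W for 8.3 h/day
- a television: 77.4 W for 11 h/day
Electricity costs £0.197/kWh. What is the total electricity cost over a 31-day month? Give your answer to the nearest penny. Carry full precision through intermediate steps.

well pump: 560.6 W × 11.4 h × 31 d = 198,116 Wh = 198.1 kWh
hair dryer: 913.6 W × 8 h × 31 d = 226,573 Wh = 226.6 kWh
washing machine: 419 W × 8.3 h × 31 d = 107,809 Wh = 107.8 kWh
television: 77.4 W × 11 h × 31 d = 26,393 Wh = 26.39 kWh
Total energy = 198.1 + 226.6 + 107.8 + 26.39 = 558.9 kWh
Cost = 558.9 kWh × £0.197 = £110.10

£110.10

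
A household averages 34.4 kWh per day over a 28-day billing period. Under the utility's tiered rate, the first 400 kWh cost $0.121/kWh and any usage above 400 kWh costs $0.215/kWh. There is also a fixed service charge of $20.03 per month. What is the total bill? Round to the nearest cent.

$189.52

Usage = 34.4 kWh/day × 28 days = 963.2 kWh
First 400 kWh × $0.121 = $48.40
Remaining 563.2 kWh × $0.215 = $121.09
Energy charge = $169.49; + service $20.03 = $189.52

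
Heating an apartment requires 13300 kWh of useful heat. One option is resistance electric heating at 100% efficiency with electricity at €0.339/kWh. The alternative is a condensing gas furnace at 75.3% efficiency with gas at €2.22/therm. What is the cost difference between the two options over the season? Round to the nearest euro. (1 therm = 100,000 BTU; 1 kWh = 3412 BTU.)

Heat load = 13300 kWh × 3412 = 45,379,600 BTU
Gas: input = 45,379,600 / 0.753 = 60,265,073 BTU = 602.7 therm → 602.7 × €2.22 = €1,337.88
Electric: 45,379,600 BTU / 3412 = 13,300 kWh → × €0.339 = €4,508.70
Difference = |€1,337.88 − €4,508.70| = €3,170.82 ≈ €3171

€3171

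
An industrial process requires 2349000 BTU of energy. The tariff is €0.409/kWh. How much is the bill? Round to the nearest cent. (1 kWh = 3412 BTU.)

€281.58

2349000 BTU × (0.00029308 kWh/BTU) = 688.5 kWh
Cost = 688.5 kWh × €0.409/kWh = €281.58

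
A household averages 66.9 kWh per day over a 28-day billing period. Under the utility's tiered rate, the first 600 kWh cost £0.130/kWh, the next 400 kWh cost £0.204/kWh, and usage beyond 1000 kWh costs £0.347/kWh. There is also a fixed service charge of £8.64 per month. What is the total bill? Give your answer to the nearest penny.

Usage = 66.9 kWh/day × 28 days = 1873.2 kWh
First 600 kWh × £0.130 = £78.00
Next 400 kWh × £0.204 = £81.60
Remaining 873.2 kWh × £0.347 = £303.00
Energy charge = £462.60; + service £8.64 = £471.24

£471.24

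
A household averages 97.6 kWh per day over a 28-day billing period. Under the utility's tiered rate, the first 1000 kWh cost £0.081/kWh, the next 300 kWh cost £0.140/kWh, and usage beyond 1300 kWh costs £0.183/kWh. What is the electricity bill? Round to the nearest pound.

£385

Usage = 97.6 kWh/day × 28 days = 2732.8 kWh
First 1000 kWh × £0.081 = £81.00
Next 300 kWh × £0.140 = £42.00
Remaining 1432.8 kWh × £0.183 = £262.20
Total = £385.20 ≈ £385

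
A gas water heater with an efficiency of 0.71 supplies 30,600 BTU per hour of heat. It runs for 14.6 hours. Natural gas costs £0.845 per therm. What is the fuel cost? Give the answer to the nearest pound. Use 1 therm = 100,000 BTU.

£5

Heat delivered = 30,600 BTU/h × 14.6 h = 446,760 BTU
Gas input = 446,760 / 0.71 = 629,239 BTU
= 629,239 / 100,000 = 6.292 therm
Cost = 6.292 × £0.845/therm = £5.32 ≈ £5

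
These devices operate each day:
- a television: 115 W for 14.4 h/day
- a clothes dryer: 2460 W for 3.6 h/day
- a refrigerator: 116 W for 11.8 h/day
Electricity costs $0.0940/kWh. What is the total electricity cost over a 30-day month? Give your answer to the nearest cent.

$33.50

television: 115 W × 14.4 h × 30 d = 49,680 Wh = 49.68 kWh
clothes dryer: 2460 W × 3.6 h × 30 d = 265,680 Wh = 265.7 kWh
refrigerator: 116 W × 11.8 h × 30 d = 41,064 Wh = 41.06 kWh
Total energy = 49.68 + 265.7 + 41.06 = 356.4 kWh
Cost = 356.4 kWh × $0.0940 = $33.50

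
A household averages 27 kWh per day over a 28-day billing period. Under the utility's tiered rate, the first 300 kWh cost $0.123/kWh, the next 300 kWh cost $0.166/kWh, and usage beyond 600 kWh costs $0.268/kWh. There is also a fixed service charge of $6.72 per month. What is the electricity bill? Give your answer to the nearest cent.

$135.23

Usage = 27 kWh/day × 28 days = 756 kWh
First 300 kWh × $0.123 = $36.90
Next 300 kWh × $0.166 = $49.80
Remaining 156 kWh × $0.268 = $41.81
Energy charge = $128.51; + service $6.72 = $135.23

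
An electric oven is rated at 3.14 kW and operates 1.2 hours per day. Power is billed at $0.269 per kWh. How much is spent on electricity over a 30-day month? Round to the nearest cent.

Energy = 3140 W × 1.2 h/day × 30 days = 113,040 Wh = 113 kWh
Cost = 113 kWh × $0.269/kWh = $30.41

$30.41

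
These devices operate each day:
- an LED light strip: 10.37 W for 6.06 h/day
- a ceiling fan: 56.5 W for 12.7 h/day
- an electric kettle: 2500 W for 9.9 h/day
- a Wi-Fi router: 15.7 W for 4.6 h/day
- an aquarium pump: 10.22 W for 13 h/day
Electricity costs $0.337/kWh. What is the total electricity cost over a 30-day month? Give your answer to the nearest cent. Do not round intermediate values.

$260.19

LED light strip: 10.37 W × 6.06 h × 30 d = 1,885 Wh = 1.885 kWh
ceiling fan: 56.5 W × 12.7 h × 30 d = 21,526 Wh = 21.53 kWh
electric kettle: 2500 W × 9.9 h × 30 d = 742,500 Wh = 742.5 kWh
Wi-Fi router: 15.7 W × 4.6 h × 30 d = 2,167 Wh = 2.167 kWh
aquarium pump: 10.22 W × 13 h × 30 d = 3,986 Wh = 3.986 kWh
Total energy = 1.885 + 21.53 + 742.5 + 2.167 + 3.986 = 772.1 kWh
Cost = 772.1 kWh × $0.337 = $260.19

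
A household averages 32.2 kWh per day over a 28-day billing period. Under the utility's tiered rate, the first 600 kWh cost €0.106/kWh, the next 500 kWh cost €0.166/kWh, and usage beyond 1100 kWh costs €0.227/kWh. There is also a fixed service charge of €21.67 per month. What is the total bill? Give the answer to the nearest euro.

Usage = 32.2 kWh/day × 28 days = 901.6 kWh
First 600 kWh × €0.106 = €63.60
Next 301.6 kWh × €0.166 = €50.07
Remaining tier: 0 kWh (not reached)
Energy charge = €113.67; + service €21.67 = €135.34 ≈ €135

€135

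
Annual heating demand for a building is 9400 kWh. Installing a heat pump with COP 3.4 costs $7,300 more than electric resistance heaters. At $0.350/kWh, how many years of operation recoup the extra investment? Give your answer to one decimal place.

Resistance: 9400 kWh × $0.350 = $3,290.00/yr
Heat pump: 9400 / 3.4 = 2765 kWh in → × $0.350 = $967.65/yr
Annual savings = $2,322.35
Payback = $7,300 / $2,322.35 = 3.14 years

3.1 years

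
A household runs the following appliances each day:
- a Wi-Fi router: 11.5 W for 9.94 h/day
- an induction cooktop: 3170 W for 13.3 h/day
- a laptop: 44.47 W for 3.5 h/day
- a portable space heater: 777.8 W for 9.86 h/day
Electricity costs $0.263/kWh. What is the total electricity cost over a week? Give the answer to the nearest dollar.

$92

Wi-Fi router: 11.5 W × 9.94 h × 7 d = 800 Wh = 0.8002 kWh
induction cooktop: 3170 W × 13.3 h × 7 d = 295,127 Wh = 295.1 kWh
laptop: 44.47 W × 3.5 h × 7 d = 1,090 Wh = 1.09 kWh
portable space heater: 777.8 W × 9.86 h × 7 d = 53,684 Wh = 53.68 kWh
Total energy = 0.8002 + 295.1 + 1.09 + 53.68 = 350.7 kWh
Cost = 350.7 kWh × $0.263 = $92.23 ≈ $92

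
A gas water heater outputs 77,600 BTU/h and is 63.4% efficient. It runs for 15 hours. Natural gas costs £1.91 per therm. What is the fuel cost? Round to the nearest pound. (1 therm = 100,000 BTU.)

Heat delivered = 77,600 BTU/h × 15 h = 1,164,000 BTU
Gas input = 1,164,000 / 0.634 = 1,835,962 BTU
= 1,835,962 / 100,000 = 18.36 therm
Cost = 18.36 × £1.91/therm = £35.07 ≈ £35

£35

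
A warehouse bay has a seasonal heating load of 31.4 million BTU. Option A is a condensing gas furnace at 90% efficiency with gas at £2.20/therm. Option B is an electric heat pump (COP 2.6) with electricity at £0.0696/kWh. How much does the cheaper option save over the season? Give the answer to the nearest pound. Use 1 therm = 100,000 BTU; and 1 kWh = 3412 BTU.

Heat load = 31.4 × 10⁶ BTU = 31,400,000 BTU
Gas: input = 31,400,000 / 0.90 = 34,888,889 BTU = 348.9 therm → 348.9 × £2.20 = £767.56
Heat pump: 31,400,000 BTU / 3412 = 9,203 kWh heat; / 2.6 = 3,540 kWh in → × £0.0696 = £246.35
Difference = |£767.56 − £246.35| = £521.20 ≈ £521

£521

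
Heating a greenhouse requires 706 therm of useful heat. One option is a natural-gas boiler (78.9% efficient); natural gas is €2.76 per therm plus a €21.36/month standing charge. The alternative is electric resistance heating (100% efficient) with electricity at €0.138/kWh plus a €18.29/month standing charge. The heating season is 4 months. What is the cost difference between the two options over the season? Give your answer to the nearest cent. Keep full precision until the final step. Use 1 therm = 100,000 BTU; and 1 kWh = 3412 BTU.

Heat load = 706 therm × 100,000 = 70,600,000 BTU
Gas: input = 70,600,000 / 0.789 = 89,480,355 BTU = 894.8 therm → 894.8 × €2.76 = €2,469.66; + 4 × €21.36 standing = €2,555.10
Electric: 70,600,000 BTU / 3412 = 20,690 kWh → × €0.138 = €2,855.45; + 4 × €18.29 standing = €2,928.61
Difference = |€2,555.10 − €2,928.61| = €373.51

€373.51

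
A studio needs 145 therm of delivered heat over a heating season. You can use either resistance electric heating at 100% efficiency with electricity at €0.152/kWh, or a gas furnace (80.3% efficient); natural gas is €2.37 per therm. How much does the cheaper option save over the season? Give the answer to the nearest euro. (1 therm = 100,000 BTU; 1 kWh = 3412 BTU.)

€218

Heat load = 145 therm × 100,000 = 14,500,000 BTU
Gas: input = 14,500,000 / 0.803 = 18,057,285 BTU = 180.6 therm → 180.6 × €2.37 = €427.96
Electric: 14,500,000 BTU / 3412 = 4,250 kWh → × €0.152 = €645.96
Difference = |€427.96 − €645.96| = €218.00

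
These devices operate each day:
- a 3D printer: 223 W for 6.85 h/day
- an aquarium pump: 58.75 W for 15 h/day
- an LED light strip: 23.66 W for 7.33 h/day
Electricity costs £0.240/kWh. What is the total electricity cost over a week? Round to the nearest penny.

£4.34

3D printer: 223 W × 6.85 h × 7 d = 10,693 Wh = 10.69 kWh
aquarium pump: 58.75 W × 15 h × 7 d = 6,169 Wh = 6.169 kWh
LED light strip: 23.66 W × 7.33 h × 7 d = 1,214 Wh = 1.214 kWh
Total energy = 10.69 + 6.169 + 1.214 = 18.08 kWh
Cost = 18.08 kWh × £0.240 = £4.34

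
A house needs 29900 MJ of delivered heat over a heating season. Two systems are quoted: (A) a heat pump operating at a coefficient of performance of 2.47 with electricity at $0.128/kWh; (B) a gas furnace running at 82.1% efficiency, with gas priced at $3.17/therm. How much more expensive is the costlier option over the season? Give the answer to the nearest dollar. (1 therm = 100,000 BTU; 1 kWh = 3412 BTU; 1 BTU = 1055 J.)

$664

Heat load = 29900 MJ = 29,900,000,000 J / 1055 = 28,341,232 BTU
Gas: input = 28,341,232 / 0.821 = 34,520,380 BTU = 345.2 therm → 345.2 × $3.17 = $1,094.30
Heat pump: 28,341,232 BTU / 3412 = 8,306 kWh heat; / 2.47 = 3,363 kWh in → × $0.128 = $430.45
Difference = |$1,094.30 − $430.45| = $663.85 ≈ $664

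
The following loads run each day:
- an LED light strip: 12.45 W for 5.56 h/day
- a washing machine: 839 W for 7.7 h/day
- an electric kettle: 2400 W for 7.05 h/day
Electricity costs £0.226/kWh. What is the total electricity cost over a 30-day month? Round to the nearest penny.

LED light strip: 12.45 W × 5.56 h × 30 d = 2,077 Wh = 2.077 kWh
washing machine: 839 W × 7.7 h × 30 d = 193,809 Wh = 193.8 kWh
electric kettle: 2400 W × 7.05 h × 30 d = 507,600 Wh = 507.6 kWh
Total energy = 2.077 + 193.8 + 507.6 = 703.5 kWh
Cost = 703.5 kWh × £0.226 = £158.99

£158.99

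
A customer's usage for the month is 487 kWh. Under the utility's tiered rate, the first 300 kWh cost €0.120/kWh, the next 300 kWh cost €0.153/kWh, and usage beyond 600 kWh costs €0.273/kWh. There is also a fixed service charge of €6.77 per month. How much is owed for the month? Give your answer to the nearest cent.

€71.38

First 300 kWh × €0.120 = €36.00
Next 187 kWh × €0.153 = €28.61
Remaining tier: 0 kWh (not reached)
Energy charge = €64.61; + service €6.77 = €71.38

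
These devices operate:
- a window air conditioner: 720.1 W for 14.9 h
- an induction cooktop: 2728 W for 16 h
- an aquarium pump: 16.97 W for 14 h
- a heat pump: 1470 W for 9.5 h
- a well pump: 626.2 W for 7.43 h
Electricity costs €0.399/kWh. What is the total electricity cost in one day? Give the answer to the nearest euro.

window air conditioner: 720.1 W × 14.9 h = 10,729 Wh = 10.73 kWh
induction cooktop: 2728 W × 16 h = 43,648 Wh = 43.65 kWh
aquarium pump: 16.97 W × 14 h = 238 Wh = 0.2376 kWh
heat pump: 1470 W × 9.5 h = 13,965 Wh = 13.96 kWh
well pump: 626.2 W × 7.43 h = 4,653 Wh = 4.653 kWh
Total energy = 10.73 + 43.65 + 0.2376 + 13.96 + 4.653 = 73.23 kWh
Cost = 73.23 kWh × €0.399 = €29.22 ≈ €29

€29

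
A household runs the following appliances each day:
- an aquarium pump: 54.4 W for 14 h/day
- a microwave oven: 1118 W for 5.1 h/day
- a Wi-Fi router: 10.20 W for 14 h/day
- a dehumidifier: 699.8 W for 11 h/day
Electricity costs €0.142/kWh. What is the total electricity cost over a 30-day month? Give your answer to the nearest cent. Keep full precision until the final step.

€60.94

aquarium pump: 54.4 W × 14 h × 30 d = 22,848 Wh = 22.85 kWh
microwave oven: 1118 W × 5.1 h × 30 d = 171,054 Wh = 171.1 kWh
Wi-Fi router: 10.20 W × 14 h × 30 d = 4,284 Wh = 4.284 kWh
dehumidifier: 699.8 W × 11 h × 30 d = 230,934 Wh = 230.9 kWh
Total energy = 22.85 + 171.1 + 4.284 + 230.9 = 429.1 kWh
Cost = 429.1 kWh × €0.142 = €60.94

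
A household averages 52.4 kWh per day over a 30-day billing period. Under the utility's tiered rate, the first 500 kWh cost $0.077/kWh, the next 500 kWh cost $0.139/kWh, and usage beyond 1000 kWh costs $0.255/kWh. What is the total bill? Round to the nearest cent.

Usage = 52.4 kWh/day × 30 days = 1572 kWh
First 500 kWh × $0.077 = $38.50
Next 500 kWh × $0.139 = $69.50
Remaining 572 kWh × $0.255 = $145.86
Total = $253.86

$253.86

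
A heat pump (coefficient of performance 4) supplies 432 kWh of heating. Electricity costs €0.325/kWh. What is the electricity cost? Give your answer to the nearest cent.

Electrical input = 432 kWh / 4 = 108 kWh
Cost = 108 × €0.325/kWh = €35.10

€35.10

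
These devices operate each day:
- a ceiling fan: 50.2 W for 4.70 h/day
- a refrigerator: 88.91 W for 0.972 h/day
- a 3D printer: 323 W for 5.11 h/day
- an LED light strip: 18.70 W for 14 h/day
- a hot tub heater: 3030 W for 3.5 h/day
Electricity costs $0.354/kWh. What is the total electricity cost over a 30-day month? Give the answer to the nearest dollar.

ceiling fan: 50.2 W × 4.70 h × 30 d = 7,078 Wh = 7.078 kWh
refrigerator: 88.91 W × 0.972 h × 30 d = 2,593 Wh = 2.593 kWh
3D printer: 323 W × 5.11 h × 30 d = 49,516 Wh = 49.52 kWh
LED light strip: 18.70 W × 14 h × 30 d = 7,854 Wh = 7.854 kWh
hot tub heater: 3030 W × 3.5 h × 30 d = 318,150 Wh = 318.1 kWh
Total energy = 7.078 + 2.593 + 49.52 + 7.854 + 318.1 = 385.2 kWh
Cost = 385.2 kWh × $0.354 = $136.36 ≈ $136

$136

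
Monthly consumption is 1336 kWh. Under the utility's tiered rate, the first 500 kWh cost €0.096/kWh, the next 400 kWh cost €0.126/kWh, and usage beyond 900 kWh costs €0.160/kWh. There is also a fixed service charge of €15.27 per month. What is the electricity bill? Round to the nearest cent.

€183.43

First 500 kWh × €0.096 = €48.00
Next 400 kWh × €0.126 = €50.40
Remaining 436 kWh × €0.160 = €69.76
Energy charge = €168.16; + service €15.27 = €183.43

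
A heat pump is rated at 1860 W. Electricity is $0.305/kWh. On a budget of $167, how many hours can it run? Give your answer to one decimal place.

Energy budget = $167 / $0.305 per kWh = 547.5 kWh = 547,541 Wh
Runtime = 547,541 Wh / 1860 W = 294.4 h

294.4 h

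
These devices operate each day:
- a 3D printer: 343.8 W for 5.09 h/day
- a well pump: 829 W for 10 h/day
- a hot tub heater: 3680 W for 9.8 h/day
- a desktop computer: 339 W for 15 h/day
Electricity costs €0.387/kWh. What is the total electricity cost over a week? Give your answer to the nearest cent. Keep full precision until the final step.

3D printer: 343.8 W × 5.09 h × 7 d = 12,250 Wh = 12.25 kWh
well pump: 829 W × 10 h × 7 d = 58,030 Wh = 58.03 kWh
hot tub heater: 3680 W × 9.8 h × 7 d = 252,448 Wh = 252.4 kWh
desktop computer: 339 W × 15 h × 7 d = 35,595 Wh = 35.59 kWh
Total energy = 12.25 + 58.03 + 252.4 + 35.59 = 358.3 kWh
Cost = 358.3 kWh × €0.387 = €138.67

€138.67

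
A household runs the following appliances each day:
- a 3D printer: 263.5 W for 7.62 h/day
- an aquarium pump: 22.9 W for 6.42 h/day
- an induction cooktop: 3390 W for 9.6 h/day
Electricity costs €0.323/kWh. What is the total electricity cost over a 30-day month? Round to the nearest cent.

€336.23

3D printer: 263.5 W × 7.62 h × 30 d = 60,236 Wh = 60.24 kWh
aquarium pump: 22.9 W × 6.42 h × 30 d = 4,411 Wh = 4.411 kWh
induction cooktop: 3390 W × 9.6 h × 30 d = 976,320 Wh = 976.3 kWh
Total energy = 60.24 + 4.411 + 976.3 = 1,041 kWh
Cost = 1,041 kWh × €0.323 = €336.23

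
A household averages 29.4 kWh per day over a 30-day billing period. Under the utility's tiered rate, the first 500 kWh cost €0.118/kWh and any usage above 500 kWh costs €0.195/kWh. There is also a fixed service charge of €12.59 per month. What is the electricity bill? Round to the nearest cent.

€146.08

Usage = 29.4 kWh/day × 30 days = 882 kWh
First 500 kWh × €0.118 = €59.00
Remaining 382 kWh × €0.195 = €74.49
Energy charge = €133.49; + service €12.59 = €146.08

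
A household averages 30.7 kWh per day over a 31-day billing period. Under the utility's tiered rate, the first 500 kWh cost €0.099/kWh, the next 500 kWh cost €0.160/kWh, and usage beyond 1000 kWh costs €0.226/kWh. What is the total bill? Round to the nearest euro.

€122

Usage = 30.7 kWh/day × 31 days = 951.7 kWh
First 500 kWh × €0.099 = €49.50
Next 451.7 kWh × €0.160 = €72.27
Remaining tier: 0 kWh (not reached)
Total = €121.77 ≈ €122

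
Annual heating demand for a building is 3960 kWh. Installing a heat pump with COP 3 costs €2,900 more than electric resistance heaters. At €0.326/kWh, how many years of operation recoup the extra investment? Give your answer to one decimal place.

3.4 years

Resistance: 3960 kWh × €0.326 = €1,290.96/yr
Heat pump: 3960 / 3 = 1320 kWh in → × €0.326 = €430.32/yr
Annual savings = €860.64
Payback = €2,900 / €860.64 = 3.37 years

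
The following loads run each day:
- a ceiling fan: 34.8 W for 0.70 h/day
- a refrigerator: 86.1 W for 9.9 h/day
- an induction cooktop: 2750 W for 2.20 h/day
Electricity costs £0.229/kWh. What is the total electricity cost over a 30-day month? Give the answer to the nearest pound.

£48

ceiling fan: 34.8 W × 0.70 h × 30 d = 731 Wh = 0.7308 kWh
refrigerator: 86.1 W × 9.9 h × 30 d = 25,572 Wh = 25.57 kWh
induction cooktop: 2750 W × 2.20 h × 30 d = 181,500 Wh = 181.5 kWh
Total energy = 0.7308 + 25.57 + 181.5 = 207.8 kWh
Cost = 207.8 kWh × £0.229 = £47.59 ≈ £48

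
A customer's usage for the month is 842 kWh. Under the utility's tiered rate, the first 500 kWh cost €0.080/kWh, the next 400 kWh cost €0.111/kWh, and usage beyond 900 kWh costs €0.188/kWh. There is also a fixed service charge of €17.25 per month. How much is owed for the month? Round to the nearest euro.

First 500 kWh × €0.080 = €40.00
Next 342 kWh × €0.111 = €37.96
Remaining tier: 0 kWh (not reached)
Energy charge = €77.96; + service €17.25 = €95.21 ≈ €95

€95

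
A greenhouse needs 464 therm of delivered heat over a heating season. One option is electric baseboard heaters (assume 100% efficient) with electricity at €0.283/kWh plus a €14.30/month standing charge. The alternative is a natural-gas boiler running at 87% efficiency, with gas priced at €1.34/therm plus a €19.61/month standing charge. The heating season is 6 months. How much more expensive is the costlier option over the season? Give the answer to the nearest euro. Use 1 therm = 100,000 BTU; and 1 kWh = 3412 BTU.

Heat load = 464 therm × 100,000 = 46,400,000 BTU
Gas: input = 46,400,000 / 0.87 = 53,333,333 BTU = 533.3 therm → 533.3 × €1.34 = €714.67; + 6 × €19.61 standing = €832.33
Electric: 46,400,000 BTU / 3412 = 13,600 kWh → × €0.283 = €3,848.53; + 6 × €14.30 standing = €3,934.33
Difference = |€832.33 − €3,934.33| = €3,102.01 ≈ €3102

€3102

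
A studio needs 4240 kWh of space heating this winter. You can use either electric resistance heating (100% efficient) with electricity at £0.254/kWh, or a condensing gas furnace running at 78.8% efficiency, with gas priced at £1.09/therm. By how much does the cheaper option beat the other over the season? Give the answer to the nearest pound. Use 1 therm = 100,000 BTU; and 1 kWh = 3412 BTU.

Heat load = 4240 kWh × 3412 = 14,466,880 BTU
Gas: input = 14,466,880 / 0.788 = 18,358,985 BTU = 183.6 therm → 183.6 × £1.09 = £200.11
Electric: 14,466,880 BTU / 3412 = 4,240 kWh → × £0.254 = £1,076.96
Difference = |£200.11 − £1,076.96| = £876.85 ≈ £877

£877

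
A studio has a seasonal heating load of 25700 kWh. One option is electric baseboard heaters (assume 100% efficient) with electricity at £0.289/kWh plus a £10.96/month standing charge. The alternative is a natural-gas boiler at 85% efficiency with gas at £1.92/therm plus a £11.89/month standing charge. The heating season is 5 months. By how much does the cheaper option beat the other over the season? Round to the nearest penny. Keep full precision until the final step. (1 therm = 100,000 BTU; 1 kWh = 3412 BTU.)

£5441.92

Heat load = 25700 kWh × 3412 = 87,688,400 BTU
Gas: input = 87,688,400 / 0.85 = 103,162,824 BTU = 1,032 therm → 1,032 × £1.92 = £1,980.73; + 5 × £11.89 standing = £2,040.18
Electric: 87,688,400 BTU / 3412 = 25,700 kWh → × £0.289 = £7,427.30; + 5 × £10.96 standing = £7,482.10
Difference = |£2,040.18 − £7,482.10| = £5,441.92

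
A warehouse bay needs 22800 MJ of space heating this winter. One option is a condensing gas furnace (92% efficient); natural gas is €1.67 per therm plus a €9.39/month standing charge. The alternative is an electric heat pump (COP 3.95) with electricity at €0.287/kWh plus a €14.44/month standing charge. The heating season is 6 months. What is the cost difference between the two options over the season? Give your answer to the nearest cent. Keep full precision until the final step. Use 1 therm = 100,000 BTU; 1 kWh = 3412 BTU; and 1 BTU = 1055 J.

Heat load = 22800 MJ = 22,800,000,000 J / 1055 = 21,611,374 BTU
Gas: input = 21,611,374 / 0.920 = 23,490,624 BTU = 234.9 therm → 234.9 × €1.67 = €392.29; + 6 × €9.39 standing = €448.63
Heat pump: 21,611,374 BTU / 3412 = 6,334 kWh heat; / 3.95 = 1,604 kWh in → × €0.287 = €460.21; + 6 × €14.44 standing = €546.85
Difference = |€448.63 − €546.85| = €98.22

€98.22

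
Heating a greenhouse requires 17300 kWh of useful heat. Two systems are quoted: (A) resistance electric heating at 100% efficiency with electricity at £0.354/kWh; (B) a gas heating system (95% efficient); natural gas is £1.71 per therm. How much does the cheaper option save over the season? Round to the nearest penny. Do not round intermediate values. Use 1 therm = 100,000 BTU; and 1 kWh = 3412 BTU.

Heat load = 17300 kWh × 3412 = 59,027,600 BTU
Gas: input = 59,027,600 / 0.95 = 62,134,316 BTU = 621.3 therm → 621.3 × £1.71 = £1,062.50
Electric: 59,027,600 BTU / 3412 = 17,300 kWh → × £0.354 = £6,124.20
Difference = |£1,062.50 − £6,124.20| = £5,061.70

£5061.70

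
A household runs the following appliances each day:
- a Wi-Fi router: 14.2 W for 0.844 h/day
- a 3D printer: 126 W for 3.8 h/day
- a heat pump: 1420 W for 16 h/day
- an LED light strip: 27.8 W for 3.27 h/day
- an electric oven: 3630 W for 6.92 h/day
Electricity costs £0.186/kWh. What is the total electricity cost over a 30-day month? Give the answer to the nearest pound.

Wi-Fi router: 14.2 W × 0.844 h × 30 d = 360 Wh = 0.3595 kWh
3D printer: 126 W × 3.8 h × 30 d = 14,364 Wh = 14.36 kWh
heat pump: 1420 W × 16 h × 30 d = 681,600 Wh = 681.6 kWh
LED light strip: 27.8 W × 3.27 h × 30 d = 2,727 Wh = 2.727 kWh
electric oven: 3630 W × 6.92 h × 30 d = 753,588 Wh = 753.6 kWh
Total energy = 0.3595 + 14.36 + 681.6 + 2.727 + 753.6 = 1,453 kWh
Cost = 1,453 kWh × £0.186 = £270.19 ≈ £270

£270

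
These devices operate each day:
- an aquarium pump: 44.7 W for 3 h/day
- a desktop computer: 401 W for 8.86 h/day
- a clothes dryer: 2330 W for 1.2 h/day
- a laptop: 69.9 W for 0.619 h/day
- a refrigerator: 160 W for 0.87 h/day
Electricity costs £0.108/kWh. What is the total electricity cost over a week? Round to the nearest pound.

aquarium pump: 44.7 W × 3 h × 7 d = 939 Wh = 0.9387 kWh
desktop computer: 401 W × 8.86 h × 7 d = 24,870 Wh = 24.87 kWh
clothes dryer: 2330 W × 1.2 h × 7 d = 19,572 Wh = 19.57 kWh
laptop: 69.9 W × 0.619 h × 7 d = 303 Wh = 0.3029 kWh
refrigerator: 160 W × 0.87 h × 7 d = 974 Wh = 0.9744 kWh
Total energy = 0.9387 + 24.87 + 19.57 + 0.3029 + 0.9744 = 46.66 kWh
Cost = 46.66 kWh × £0.108 = £5.04 ≈ £5

£5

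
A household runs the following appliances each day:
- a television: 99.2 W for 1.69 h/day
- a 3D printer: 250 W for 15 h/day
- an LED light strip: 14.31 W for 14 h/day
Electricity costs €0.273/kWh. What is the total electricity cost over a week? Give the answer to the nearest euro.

€8

television: 99.2 W × 1.69 h × 7 d = 1,174 Wh = 1.174 kWh
3D printer: 250 W × 15 h × 7 d = 26,250 Wh = 26.25 kWh
LED light strip: 14.31 W × 14 h × 7 d = 1,402 Wh = 1.402 kWh
Total energy = 1.174 + 26.25 + 1.402 = 28.83 kWh
Cost = 28.83 kWh × €0.273 = €7.87 ≈ €8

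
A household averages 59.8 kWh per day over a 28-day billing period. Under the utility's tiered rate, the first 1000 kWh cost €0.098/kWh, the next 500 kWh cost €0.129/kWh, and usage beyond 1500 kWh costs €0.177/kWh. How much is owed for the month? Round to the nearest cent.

€193.37

Usage = 59.8 kWh/day × 28 days = 1674.4 kWh
First 1000 kWh × €0.098 = €98.00
Next 500 kWh × €0.129 = €64.50
Remaining 174.4 kWh × €0.177 = €30.87
Total = €193.37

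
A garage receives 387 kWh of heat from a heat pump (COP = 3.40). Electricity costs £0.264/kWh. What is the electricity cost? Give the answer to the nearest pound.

£30

Electrical input = 387 kWh / 3.40 = 113.8 kWh
Cost = 113.8 × £0.264/kWh = £30.05 ≈ £30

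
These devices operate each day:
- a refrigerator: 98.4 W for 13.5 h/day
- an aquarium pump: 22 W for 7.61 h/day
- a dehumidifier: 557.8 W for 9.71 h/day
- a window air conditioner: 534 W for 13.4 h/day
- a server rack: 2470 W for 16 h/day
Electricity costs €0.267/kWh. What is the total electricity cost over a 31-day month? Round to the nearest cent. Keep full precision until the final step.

€443.55

refrigerator: 98.4 W × 13.5 h × 31 d = 41,180 Wh = 41.18 kWh
aquarium pump: 22 W × 7.61 h × 31 d = 5,190 Wh = 5.19 kWh
dehumidifier: 557.8 W × 9.71 h × 31 d = 167,903 Wh = 167.9 kWh
window air conditioner: 534 W × 13.4 h × 31 d = 221,824 Wh = 221.8 kWh
server rack: 2470 W × 16 h × 31 d = 1,225,120 Wh = 1,225 kWh
Total energy = 41.18 + 5.19 + 167.9 + 221.8 + 1,225 = 1,661 kWh
Cost = 1,661 kWh × €0.267 = €443.55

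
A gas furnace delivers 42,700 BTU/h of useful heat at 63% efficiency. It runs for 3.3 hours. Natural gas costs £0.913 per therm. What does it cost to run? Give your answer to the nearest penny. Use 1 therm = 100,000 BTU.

Heat delivered = 42,700 BTU/h × 3.3 h = 140,910 BTU
Gas input = 140,910 / 0.63 = 223,667 BTU
= 223,667 / 100,000 = 2.237 therm
Cost = 2.237 × £0.913/therm = £2.04

£2.04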